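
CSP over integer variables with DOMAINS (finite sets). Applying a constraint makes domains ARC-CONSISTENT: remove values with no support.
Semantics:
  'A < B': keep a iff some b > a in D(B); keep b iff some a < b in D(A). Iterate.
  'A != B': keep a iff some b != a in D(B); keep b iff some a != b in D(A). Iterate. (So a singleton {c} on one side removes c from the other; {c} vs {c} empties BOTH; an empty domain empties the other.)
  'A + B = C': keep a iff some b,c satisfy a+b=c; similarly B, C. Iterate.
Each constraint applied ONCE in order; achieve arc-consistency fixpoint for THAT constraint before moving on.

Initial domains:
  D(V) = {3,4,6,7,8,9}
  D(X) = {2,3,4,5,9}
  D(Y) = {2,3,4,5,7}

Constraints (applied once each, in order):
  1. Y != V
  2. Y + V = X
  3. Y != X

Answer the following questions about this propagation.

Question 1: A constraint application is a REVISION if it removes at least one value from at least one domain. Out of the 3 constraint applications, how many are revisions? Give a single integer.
Constraint 1 (Y != V) on D(Y)={2,3,4,5,7} D(V)={3,4,6,7,8,9}: no change => not a revision
Constraint 2 (Y + V = X) on D(Y)={2,3,4,5,7} D(V)={3,4,6,7,8,9} D(X)={2,3,4,5,9}: Y {2,3,4,5,7}->{2,3,5}; V {3,4,6,7,8,9}->{3,4,6,7}; X {2,3,4,5,9}->{5,9} => REVISION
Constraint 3 (Y != X) on D(Y)={2,3,5} D(X)={5,9}: no change => not a revision
Total revisions = 1

Answer: 1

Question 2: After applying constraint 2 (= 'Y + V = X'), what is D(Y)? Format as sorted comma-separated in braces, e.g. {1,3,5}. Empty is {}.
Constraint 1 (Y != V) on D(Y)={2,3,4,5,7} D(V)={3,4,6,7,8,9}: no change
Constraint 2 (Y + V = X) on D(Y)={2,3,4,5,7} D(V)={3,4,6,7,8,9} D(X)={2,3,4,5,9}: Y {2,3,4,5,7}->{2,3,5}; V {3,4,6,7,8,9}->{3,4,6,7}; X {2,3,4,5,9}->{5,9}
So after constraint 2: D(Y) = {2,3,5}

Answer: {2,3,5}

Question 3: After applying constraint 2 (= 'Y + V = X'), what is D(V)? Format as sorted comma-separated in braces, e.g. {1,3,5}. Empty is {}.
Answer: {3,4,6,7}

Derivation:
Constraint 1 (Y != V) on D(Y)={2,3,4,5,7} D(V)={3,4,6,7,8,9}: no change
Constraint 2 (Y + V = X) on D(Y)={2,3,4,5,7} D(V)={3,4,6,7,8,9} D(X)={2,3,4,5,9}: Y {2,3,4,5,7}->{2,3,5}; V {3,4,6,7,8,9}->{3,4,6,7}; X {2,3,4,5,9}->{5,9}
So after constraint 2: D(V) = {3,4,6,7}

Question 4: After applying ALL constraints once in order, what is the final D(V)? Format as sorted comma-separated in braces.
Answer: {3,4,6,7}

Derivation:
Constraint 1 (Y != V) on D(Y)={2,3,4,5,7} D(V)={3,4,6,7,8,9}: no change
Constraint 2 (Y + V = X) on D(Y)={2,3,4,5,7} D(V)={3,4,6,7,8,9} D(X)={2,3,4,5,9}: Y {2,3,4,5,7}->{2,3,5}; V {3,4,6,7,8,9}->{3,4,6,7}; X {2,3,4,5,9}->{5,9}
Constraint 3 (Y != X) on D(Y)={2,3,5} D(X)={5,9}: no change
So after all 3 constraints: D(V) = {3,4,6,7}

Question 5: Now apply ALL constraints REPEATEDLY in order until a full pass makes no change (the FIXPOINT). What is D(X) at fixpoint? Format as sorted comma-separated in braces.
Answer: {5,9}

Derivation:
pass 0 (initial): D(X)={2,3,4,5,9}
pass 1: V {3,4,6,7,8,9}->{3,4,6,7}; X {2,3,4,5,9}->{5,9}; Y {2,3,4,5,7}->{2,3,5}
pass 2: no change
Fixpoint after 2 passes: D(X) = {5,9}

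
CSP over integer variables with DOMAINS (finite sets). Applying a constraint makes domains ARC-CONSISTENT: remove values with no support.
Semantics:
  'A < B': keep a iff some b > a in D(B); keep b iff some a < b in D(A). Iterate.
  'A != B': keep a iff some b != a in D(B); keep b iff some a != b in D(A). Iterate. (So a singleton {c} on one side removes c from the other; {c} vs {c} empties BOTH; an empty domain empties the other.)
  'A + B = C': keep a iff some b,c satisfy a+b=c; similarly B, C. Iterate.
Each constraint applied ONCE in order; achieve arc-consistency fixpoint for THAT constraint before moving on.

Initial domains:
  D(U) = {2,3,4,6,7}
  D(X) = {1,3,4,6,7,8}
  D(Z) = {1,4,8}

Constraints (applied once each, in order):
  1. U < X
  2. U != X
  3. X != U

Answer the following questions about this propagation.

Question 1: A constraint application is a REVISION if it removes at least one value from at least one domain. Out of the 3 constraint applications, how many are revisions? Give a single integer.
Answer: 1

Derivation:
Constraint 1 (U < X) on D(U)={2,3,4,6,7} D(X)={1,3,4,6,7,8}: X {1,3,4,6,7,8}->{3,4,6,7,8} => REVISION
Constraint 2 (U != X) on D(U)={2,3,4,6,7} D(X)={3,4,6,7,8}: no change => not a revision
Constraint 3 (X != U) on D(X)={3,4,6,7,8} D(U)={2,3,4,6,7}: no change => not a revision
Total revisions = 1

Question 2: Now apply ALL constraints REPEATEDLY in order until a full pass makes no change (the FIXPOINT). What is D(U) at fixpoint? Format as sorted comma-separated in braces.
pass 0 (initial): D(U)={2,3,4,6,7}
pass 1: X {1,3,4,6,7,8}->{3,4,6,7,8}
pass 2: no change
Fixpoint after 2 passes: D(U) = {2,3,4,6,7}

Answer: {2,3,4,6,7}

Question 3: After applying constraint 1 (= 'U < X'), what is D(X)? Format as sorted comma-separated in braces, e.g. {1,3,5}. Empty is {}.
Constraint 1 (U < X) on D(U)={2,3,4,6,7} D(X)={1,3,4,6,7,8}: X {1,3,4,6,7,8}->{3,4,6,7,8}
So after constraint 1: D(X) = {3,4,6,7,8}

Answer: {3,4,6,7,8}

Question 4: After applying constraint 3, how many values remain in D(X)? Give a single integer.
Constraint 1 (U < X) on D(U)={2,3,4,6,7} D(X)={1,3,4,6,7,8}: X {1,3,4,6,7,8}->{3,4,6,7,8}
Constraint 2 (U != X) on D(U)={2,3,4,6,7} D(X)={3,4,6,7,8}: no change
Constraint 3 (X != U) on D(X)={3,4,6,7,8} D(U)={2,3,4,6,7}: no change
So after constraint 3: D(X)={3,4,6,7,8}, size = 5

Answer: 5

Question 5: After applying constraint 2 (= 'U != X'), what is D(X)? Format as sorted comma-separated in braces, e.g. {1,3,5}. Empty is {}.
Answer: {3,4,6,7,8}

Derivation:
Constraint 1 (U < X) on D(U)={2,3,4,6,7} D(X)={1,3,4,6,7,8}: X {1,3,4,6,7,8}->{3,4,6,7,8}
Constraint 2 (U != X) on D(U)={2,3,4,6,7} D(X)={3,4,6,7,8}: no change
So after constraint 2: D(X) = {3,4,6,7,8}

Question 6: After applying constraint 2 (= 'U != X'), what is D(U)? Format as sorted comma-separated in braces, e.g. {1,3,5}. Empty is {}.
Answer: {2,3,4,6,7}

Derivation:
Constraint 1 (U < X) on D(U)={2,3,4,6,7} D(X)={1,3,4,6,7,8}: X {1,3,4,6,7,8}->{3,4,6,7,8}
Constraint 2 (U != X) on D(U)={2,3,4,6,7} D(X)={3,4,6,7,8}: no change
So after constraint 2: D(U) = {2,3,4,6,7}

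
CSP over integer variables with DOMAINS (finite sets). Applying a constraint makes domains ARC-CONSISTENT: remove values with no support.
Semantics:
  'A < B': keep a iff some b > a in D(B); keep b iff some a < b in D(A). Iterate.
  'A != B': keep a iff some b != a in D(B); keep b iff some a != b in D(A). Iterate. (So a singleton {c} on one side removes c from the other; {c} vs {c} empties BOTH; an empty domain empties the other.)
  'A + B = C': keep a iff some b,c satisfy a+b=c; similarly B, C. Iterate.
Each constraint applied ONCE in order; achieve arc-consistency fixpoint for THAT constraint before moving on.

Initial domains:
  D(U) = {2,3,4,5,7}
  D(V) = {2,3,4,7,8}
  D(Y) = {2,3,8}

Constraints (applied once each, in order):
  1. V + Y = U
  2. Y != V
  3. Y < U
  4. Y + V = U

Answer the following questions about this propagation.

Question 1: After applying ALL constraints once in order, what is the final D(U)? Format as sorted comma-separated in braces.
Answer: {4,5,7}

Derivation:
Constraint 1 (V + Y = U) on D(V)={2,3,4,7,8} D(Y)={2,3,8} D(U)={2,3,4,5,7}: V {2,3,4,7,8}->{2,3,4}; Y {2,3,8}->{2,3}; U {2,3,4,5,7}->{4,5,7}
Constraint 2 (Y != V) on D(Y)={2,3} D(V)={2,3,4}: no change
Constraint 3 (Y < U) on D(Y)={2,3} D(U)={4,5,7}: no change
Constraint 4 (Y + V = U) on D(Y)={2,3} D(V)={2,3,4} D(U)={4,5,7}: no change
So after all 4 constraints: D(U) = {4,5,7}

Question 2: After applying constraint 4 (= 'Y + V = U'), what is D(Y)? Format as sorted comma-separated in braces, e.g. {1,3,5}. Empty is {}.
Constraint 1 (V + Y = U) on D(V)={2,3,4,7,8} D(Y)={2,3,8} D(U)={2,3,4,5,7}: V {2,3,4,7,8}->{2,3,4}; Y {2,3,8}->{2,3}; U {2,3,4,5,7}->{4,5,7}
Constraint 2 (Y != V) on D(Y)={2,3} D(V)={2,3,4}: no change
Constraint 3 (Y < U) on D(Y)={2,3} D(U)={4,5,7}: no change
Constraint 4 (Y + V = U) on D(Y)={2,3} D(V)={2,3,4} D(U)={4,5,7}: no change
So after constraint 4: D(Y) = {2,3}

Answer: {2,3}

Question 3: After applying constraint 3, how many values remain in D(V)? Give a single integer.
Answer: 3

Derivation:
Constraint 1 (V + Y = U) on D(V)={2,3,4,7,8} D(Y)={2,3,8} D(U)={2,3,4,5,7}: V {2,3,4,7,8}->{2,3,4}; Y {2,3,8}->{2,3}; U {2,3,4,5,7}->{4,5,7}
Constraint 2 (Y != V) on D(Y)={2,3} D(V)={2,3,4}: no change
Constraint 3 (Y < U) on D(Y)={2,3} D(U)={4,5,7}: no change
So after constraint 3: D(V)={2,3,4}, size = 3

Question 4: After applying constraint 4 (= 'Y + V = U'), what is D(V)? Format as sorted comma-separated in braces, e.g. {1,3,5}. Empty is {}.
Constraint 1 (V + Y = U) on D(V)={2,3,4,7,8} D(Y)={2,3,8} D(U)={2,3,4,5,7}: V {2,3,4,7,8}->{2,3,4}; Y {2,3,8}->{2,3}; U {2,3,4,5,7}->{4,5,7}
Constraint 2 (Y != V) on D(Y)={2,3} D(V)={2,3,4}: no change
Constraint 3 (Y < U) on D(Y)={2,3} D(U)={4,5,7}: no change
Constraint 4 (Y + V = U) on D(Y)={2,3} D(V)={2,3,4} D(U)={4,5,7}: no change
So after constraint 4: D(V) = {2,3,4}

Answer: {2,3,4}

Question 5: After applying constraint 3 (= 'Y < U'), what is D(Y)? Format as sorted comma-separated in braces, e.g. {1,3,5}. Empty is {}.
Answer: {2,3}

Derivation:
Constraint 1 (V + Y = U) on D(V)={2,3,4,7,8} D(Y)={2,3,8} D(U)={2,3,4,5,7}: V {2,3,4,7,8}->{2,3,4}; Y {2,3,8}->{2,3}; U {2,3,4,5,7}->{4,5,7}
Constraint 2 (Y != V) on D(Y)={2,3} D(V)={2,3,4}: no change
Constraint 3 (Y < U) on D(Y)={2,3} D(U)={4,5,7}: no change
So after constraint 3: D(Y) = {2,3}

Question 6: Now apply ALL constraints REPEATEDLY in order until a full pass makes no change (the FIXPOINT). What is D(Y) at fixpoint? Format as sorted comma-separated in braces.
pass 0 (initial): D(Y)={2,3,8}
pass 1: U {2,3,4,5,7}->{4,5,7}; V {2,3,4,7,8}->{2,3,4}; Y {2,3,8}->{2,3}
pass 2: no change
Fixpoint after 2 passes: D(Y) = {2,3}

Answer: {2,3}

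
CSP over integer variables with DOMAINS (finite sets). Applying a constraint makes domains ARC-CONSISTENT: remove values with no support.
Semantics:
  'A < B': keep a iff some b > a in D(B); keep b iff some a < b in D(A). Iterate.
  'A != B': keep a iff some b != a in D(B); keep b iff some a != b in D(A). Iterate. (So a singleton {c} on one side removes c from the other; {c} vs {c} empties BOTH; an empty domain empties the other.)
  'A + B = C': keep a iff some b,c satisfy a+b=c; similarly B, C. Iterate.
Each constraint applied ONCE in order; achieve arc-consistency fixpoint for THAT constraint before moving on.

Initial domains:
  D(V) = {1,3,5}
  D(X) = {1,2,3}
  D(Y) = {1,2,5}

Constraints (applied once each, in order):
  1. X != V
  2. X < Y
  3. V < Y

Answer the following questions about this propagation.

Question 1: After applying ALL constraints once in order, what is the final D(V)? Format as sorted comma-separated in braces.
Constraint 1 (X != V) on D(X)={1,2,3} D(V)={1,3,5}: no change
Constraint 2 (X < Y) on D(X)={1,2,3} D(Y)={1,2,5}: Y {1,2,5}->{2,5}
Constraint 3 (V < Y) on D(V)={1,3,5} D(Y)={2,5}: V {1,3,5}->{1,3}
So after all 3 constraints: D(V) = {1,3}

Answer: {1,3}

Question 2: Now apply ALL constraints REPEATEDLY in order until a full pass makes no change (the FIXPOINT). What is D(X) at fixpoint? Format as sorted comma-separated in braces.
Answer: {1,2,3}

Derivation:
pass 0 (initial): D(X)={1,2,3}
pass 1: V {1,3,5}->{1,3}; Y {1,2,5}->{2,5}
pass 2: no change
Fixpoint after 2 passes: D(X) = {1,2,3}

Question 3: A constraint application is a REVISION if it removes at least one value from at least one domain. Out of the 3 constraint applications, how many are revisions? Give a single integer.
Answer: 2

Derivation:
Constraint 1 (X != V) on D(X)={1,2,3} D(V)={1,3,5}: no change => not a revision
Constraint 2 (X < Y) on D(X)={1,2,3} D(Y)={1,2,5}: Y {1,2,5}->{2,5} => REVISION
Constraint 3 (V < Y) on D(V)={1,3,5} D(Y)={2,5}: V {1,3,5}->{1,3} => REVISION
Total revisions = 2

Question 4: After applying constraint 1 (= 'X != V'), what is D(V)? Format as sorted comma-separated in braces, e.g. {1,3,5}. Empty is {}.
Answer: {1,3,5}

Derivation:
Constraint 1 (X != V) on D(X)={1,2,3} D(V)={1,3,5}: no change
So after constraint 1: D(V) = {1,3,5}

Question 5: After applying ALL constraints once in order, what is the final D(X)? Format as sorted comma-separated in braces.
Answer: {1,2,3}

Derivation:
Constraint 1 (X != V) on D(X)={1,2,3} D(V)={1,3,5}: no change
Constraint 2 (X < Y) on D(X)={1,2,3} D(Y)={1,2,5}: Y {1,2,5}->{2,5}
Constraint 3 (V < Y) on D(V)={1,3,5} D(Y)={2,5}: V {1,3,5}->{1,3}
So after all 3 constraints: D(X) = {1,2,3}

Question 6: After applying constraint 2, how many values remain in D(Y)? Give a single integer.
Answer: 2

Derivation:
Constraint 1 (X != V) on D(X)={1,2,3} D(V)={1,3,5}: no change
Constraint 2 (X < Y) on D(X)={1,2,3} D(Y)={1,2,5}: Y {1,2,5}->{2,5}
So after constraint 2: D(Y)={2,5}, size = 2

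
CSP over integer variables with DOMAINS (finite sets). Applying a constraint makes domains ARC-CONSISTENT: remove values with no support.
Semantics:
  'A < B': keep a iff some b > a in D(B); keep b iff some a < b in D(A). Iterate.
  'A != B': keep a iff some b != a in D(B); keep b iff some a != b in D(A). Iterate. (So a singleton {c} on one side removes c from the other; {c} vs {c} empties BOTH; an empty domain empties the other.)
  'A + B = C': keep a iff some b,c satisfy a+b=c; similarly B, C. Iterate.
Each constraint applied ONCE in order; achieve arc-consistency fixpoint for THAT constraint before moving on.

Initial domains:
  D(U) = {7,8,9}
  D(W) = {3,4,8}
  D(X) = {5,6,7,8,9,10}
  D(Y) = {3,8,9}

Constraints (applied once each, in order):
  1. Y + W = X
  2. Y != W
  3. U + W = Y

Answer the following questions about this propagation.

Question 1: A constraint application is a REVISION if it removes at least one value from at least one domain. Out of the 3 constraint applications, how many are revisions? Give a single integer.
Constraint 1 (Y + W = X) on D(Y)={3,8,9} D(W)={3,4,8} D(X)={5,6,7,8,9,10}: Y {3,8,9}->{3}; W {3,4,8}->{3,4}; X {5,6,7,8,9,10}->{6,7} => REVISION
Constraint 2 (Y != W) on D(Y)={3} D(W)={3,4}: W {3,4}->{4} => REVISION
Constraint 3 (U + W = Y) on D(U)={7,8,9} D(W)={4} D(Y)={3}: U {7,8,9}->{}; W {4}->{}; Y {3}->{} => REVISION
Total revisions = 3

Answer: 3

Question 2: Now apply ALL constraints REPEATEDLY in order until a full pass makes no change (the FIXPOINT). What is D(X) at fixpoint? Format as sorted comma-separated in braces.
Answer: {}

Derivation:
pass 0 (initial): D(X)={5,6,7,8,9,10}
pass 1: U {7,8,9}->{}; W {3,4,8}->{}; X {5,6,7,8,9,10}->{6,7}; Y {3,8,9}->{}
pass 2: X {6,7}->{}
pass 3: no change
Fixpoint after 3 passes: D(X) = {}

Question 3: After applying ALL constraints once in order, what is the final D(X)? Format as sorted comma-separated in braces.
Answer: {6,7}

Derivation:
Constraint 1 (Y + W = X) on D(Y)={3,8,9} D(W)={3,4,8} D(X)={5,6,7,8,9,10}: Y {3,8,9}->{3}; W {3,4,8}->{3,4}; X {5,6,7,8,9,10}->{6,7}
Constraint 2 (Y != W) on D(Y)={3} D(W)={3,4}: W {3,4}->{4}
Constraint 3 (U + W = Y) on D(U)={7,8,9} D(W)={4} D(Y)={3}: U {7,8,9}->{}; W {4}->{}; Y {3}->{}
So after all 3 constraints: D(X) = {6,7}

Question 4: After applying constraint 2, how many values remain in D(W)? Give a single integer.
Answer: 1

Derivation:
Constraint 1 (Y + W = X) on D(Y)={3,8,9} D(W)={3,4,8} D(X)={5,6,7,8,9,10}: Y {3,8,9}->{3}; W {3,4,8}->{3,4}; X {5,6,7,8,9,10}->{6,7}
Constraint 2 (Y != W) on D(Y)={3} D(W)={3,4}: W {3,4}->{4}
So after constraint 2: D(W)={4}, size = 1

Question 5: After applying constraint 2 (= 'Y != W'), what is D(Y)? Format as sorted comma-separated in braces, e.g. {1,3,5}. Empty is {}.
Answer: {3}

Derivation:
Constraint 1 (Y + W = X) on D(Y)={3,8,9} D(W)={3,4,8} D(X)={5,6,7,8,9,10}: Y {3,8,9}->{3}; W {3,4,8}->{3,4}; X {5,6,7,8,9,10}->{6,7}
Constraint 2 (Y != W) on D(Y)={3} D(W)={3,4}: W {3,4}->{4}
So after constraint 2: D(Y) = {3}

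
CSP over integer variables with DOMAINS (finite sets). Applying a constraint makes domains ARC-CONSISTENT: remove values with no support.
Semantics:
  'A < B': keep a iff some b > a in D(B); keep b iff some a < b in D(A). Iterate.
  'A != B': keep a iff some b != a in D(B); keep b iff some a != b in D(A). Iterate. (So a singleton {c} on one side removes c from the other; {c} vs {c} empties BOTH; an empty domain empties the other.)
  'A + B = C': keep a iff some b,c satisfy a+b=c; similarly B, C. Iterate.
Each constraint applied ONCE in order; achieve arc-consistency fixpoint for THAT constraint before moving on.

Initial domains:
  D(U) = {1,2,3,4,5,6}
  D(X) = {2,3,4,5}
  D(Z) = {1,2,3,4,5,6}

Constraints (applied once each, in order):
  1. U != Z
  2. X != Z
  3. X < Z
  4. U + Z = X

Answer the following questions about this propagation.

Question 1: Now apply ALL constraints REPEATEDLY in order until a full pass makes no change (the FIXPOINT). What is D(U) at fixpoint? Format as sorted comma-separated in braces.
pass 0 (initial): D(U)={1,2,3,4,5,6}
pass 1: U {1,2,3,4,5,6}->{1,2}; X {2,3,4,5}->{4,5}; Z {1,2,3,4,5,6}->{3,4}
pass 2: U {1,2}->{}; X {4,5}->{}; Z {3,4}->{}
pass 3: no change
Fixpoint after 3 passes: D(U) = {}

Answer: {}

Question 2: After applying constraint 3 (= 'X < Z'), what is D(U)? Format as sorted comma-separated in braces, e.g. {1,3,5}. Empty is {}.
Answer: {1,2,3,4,5,6}

Derivation:
Constraint 1 (U != Z) on D(U)={1,2,3,4,5,6} D(Z)={1,2,3,4,5,6}: no change
Constraint 2 (X != Z) on D(X)={2,3,4,5} D(Z)={1,2,3,4,5,6}: no change
Constraint 3 (X < Z) on D(X)={2,3,4,5} D(Z)={1,2,3,4,5,6}: Z {1,2,3,4,5,6}->{3,4,5,6}
So after constraint 3: D(U) = {1,2,3,4,5,6}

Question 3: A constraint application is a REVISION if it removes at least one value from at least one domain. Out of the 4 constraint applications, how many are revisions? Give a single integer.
Answer: 2

Derivation:
Constraint 1 (U != Z) on D(U)={1,2,3,4,5,6} D(Z)={1,2,3,4,5,6}: no change => not a revision
Constraint 2 (X != Z) on D(X)={2,3,4,5} D(Z)={1,2,3,4,5,6}: no change => not a revision
Constraint 3 (X < Z) on D(X)={2,3,4,5} D(Z)={1,2,3,4,5,6}: Z {1,2,3,4,5,6}->{3,4,5,6} => REVISION
Constraint 4 (U + Z = X) on D(U)={1,2,3,4,5,6} D(Z)={3,4,5,6} D(X)={2,3,4,5}: U {1,2,3,4,5,6}->{1,2}; Z {3,4,5,6}->{3,4}; X {2,3,4,5}->{4,5} => REVISION
Total revisions = 2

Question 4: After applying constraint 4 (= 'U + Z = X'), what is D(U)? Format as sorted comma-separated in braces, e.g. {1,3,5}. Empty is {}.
Constraint 1 (U != Z) on D(U)={1,2,3,4,5,6} D(Z)={1,2,3,4,5,6}: no change
Constraint 2 (X != Z) on D(X)={2,3,4,5} D(Z)={1,2,3,4,5,6}: no change
Constraint 3 (X < Z) on D(X)={2,3,4,5} D(Z)={1,2,3,4,5,6}: Z {1,2,3,4,5,6}->{3,4,5,6}
Constraint 4 (U + Z = X) on D(U)={1,2,3,4,5,6} D(Z)={3,4,5,6} D(X)={2,3,4,5}: U {1,2,3,4,5,6}->{1,2}; Z {3,4,5,6}->{3,4}; X {2,3,4,5}->{4,5}
So after constraint 4: D(U) = {1,2}

Answer: {1,2}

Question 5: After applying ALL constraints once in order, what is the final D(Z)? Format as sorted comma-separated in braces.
Constraint 1 (U != Z) on D(U)={1,2,3,4,5,6} D(Z)={1,2,3,4,5,6}: no change
Constraint 2 (X != Z) on D(X)={2,3,4,5} D(Z)={1,2,3,4,5,6}: no change
Constraint 3 (X < Z) on D(X)={2,3,4,5} D(Z)={1,2,3,4,5,6}: Z {1,2,3,4,5,6}->{3,4,5,6}
Constraint 4 (U + Z = X) on D(U)={1,2,3,4,5,6} D(Z)={3,4,5,6} D(X)={2,3,4,5}: U {1,2,3,4,5,6}->{1,2}; Z {3,4,5,6}->{3,4}; X {2,3,4,5}->{4,5}
So after all 4 constraints: D(Z) = {3,4}

Answer: {3,4}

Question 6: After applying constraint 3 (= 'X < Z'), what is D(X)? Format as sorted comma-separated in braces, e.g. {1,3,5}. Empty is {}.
Constraint 1 (U != Z) on D(U)={1,2,3,4,5,6} D(Z)={1,2,3,4,5,6}: no change
Constraint 2 (X != Z) on D(X)={2,3,4,5} D(Z)={1,2,3,4,5,6}: no change
Constraint 3 (X < Z) on D(X)={2,3,4,5} D(Z)={1,2,3,4,5,6}: Z {1,2,3,4,5,6}->{3,4,5,6}
So after constraint 3: D(X) = {2,3,4,5}

Answer: {2,3,4,5}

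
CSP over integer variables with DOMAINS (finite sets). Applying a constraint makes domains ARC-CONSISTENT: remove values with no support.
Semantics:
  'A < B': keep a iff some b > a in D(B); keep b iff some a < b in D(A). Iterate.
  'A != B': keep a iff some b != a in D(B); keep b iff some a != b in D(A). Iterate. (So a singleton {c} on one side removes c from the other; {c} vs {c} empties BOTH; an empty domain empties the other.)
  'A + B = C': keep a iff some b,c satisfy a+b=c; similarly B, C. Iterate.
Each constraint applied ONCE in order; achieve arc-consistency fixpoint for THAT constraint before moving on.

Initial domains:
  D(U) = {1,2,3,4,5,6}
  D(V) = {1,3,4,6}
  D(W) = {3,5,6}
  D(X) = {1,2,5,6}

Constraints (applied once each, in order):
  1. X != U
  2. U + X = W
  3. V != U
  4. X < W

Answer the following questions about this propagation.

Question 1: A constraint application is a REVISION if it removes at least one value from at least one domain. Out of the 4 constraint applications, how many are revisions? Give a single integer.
Constraint 1 (X != U) on D(X)={1,2,5,6} D(U)={1,2,3,4,5,6}: no change => not a revision
Constraint 2 (U + X = W) on D(U)={1,2,3,4,5,6} D(X)={1,2,5,6} D(W)={3,5,6}: U {1,2,3,4,5,6}->{1,2,3,4,5}; X {1,2,5,6}->{1,2,5} => REVISION
Constraint 3 (V != U) on D(V)={1,3,4,6} D(U)={1,2,3,4,5}: no change => not a revision
Constraint 4 (X < W) on D(X)={1,2,5} D(W)={3,5,6}: no change => not a revision
Total revisions = 1

Answer: 1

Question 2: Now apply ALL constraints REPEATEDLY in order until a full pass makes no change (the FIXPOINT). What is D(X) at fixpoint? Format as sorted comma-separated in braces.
pass 0 (initial): D(X)={1,2,5,6}
pass 1: U {1,2,3,4,5,6}->{1,2,3,4,5}; X {1,2,5,6}->{1,2,5}
pass 2: no change
Fixpoint after 2 passes: D(X) = {1,2,5}

Answer: {1,2,5}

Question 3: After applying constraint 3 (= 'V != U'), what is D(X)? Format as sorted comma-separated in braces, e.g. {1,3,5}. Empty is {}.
Constraint 1 (X != U) on D(X)={1,2,5,6} D(U)={1,2,3,4,5,6}: no change
Constraint 2 (U + X = W) on D(U)={1,2,3,4,5,6} D(X)={1,2,5,6} D(W)={3,5,6}: U {1,2,3,4,5,6}->{1,2,3,4,5}; X {1,2,5,6}->{1,2,5}
Constraint 3 (V != U) on D(V)={1,3,4,6} D(U)={1,2,3,4,5}: no change
So after constraint 3: D(X) = {1,2,5}

Answer: {1,2,5}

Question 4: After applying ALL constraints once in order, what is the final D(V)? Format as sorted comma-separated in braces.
Constraint 1 (X != U) on D(X)={1,2,5,6} D(U)={1,2,3,4,5,6}: no change
Constraint 2 (U + X = W) on D(U)={1,2,3,4,5,6} D(X)={1,2,5,6} D(W)={3,5,6}: U {1,2,3,4,5,6}->{1,2,3,4,5}; X {1,2,5,6}->{1,2,5}
Constraint 3 (V != U) on D(V)={1,3,4,6} D(U)={1,2,3,4,5}: no change
Constraint 4 (X < W) on D(X)={1,2,5} D(W)={3,5,6}: no change
So after all 4 constraints: D(V) = {1,3,4,6}

Answer: {1,3,4,6}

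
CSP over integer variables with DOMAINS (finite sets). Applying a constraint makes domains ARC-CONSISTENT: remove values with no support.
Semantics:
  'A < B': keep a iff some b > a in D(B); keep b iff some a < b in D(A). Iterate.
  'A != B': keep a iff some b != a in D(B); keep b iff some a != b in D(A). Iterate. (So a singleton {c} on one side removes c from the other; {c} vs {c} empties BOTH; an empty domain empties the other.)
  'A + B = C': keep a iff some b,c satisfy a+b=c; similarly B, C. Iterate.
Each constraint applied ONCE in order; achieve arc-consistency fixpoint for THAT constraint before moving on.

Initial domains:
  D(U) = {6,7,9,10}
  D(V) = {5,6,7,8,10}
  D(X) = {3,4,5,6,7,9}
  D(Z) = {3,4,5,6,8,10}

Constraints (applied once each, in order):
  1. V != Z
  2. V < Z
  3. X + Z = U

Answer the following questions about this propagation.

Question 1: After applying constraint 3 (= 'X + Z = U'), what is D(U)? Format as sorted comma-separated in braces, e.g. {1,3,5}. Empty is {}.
Answer: {9,10}

Derivation:
Constraint 1 (V != Z) on D(V)={5,6,7,8,10} D(Z)={3,4,5,6,8,10}: no change
Constraint 2 (V < Z) on D(V)={5,6,7,8,10} D(Z)={3,4,5,6,8,10}: V {5,6,7,8,10}->{5,6,7,8}; Z {3,4,5,6,8,10}->{6,8,10}
Constraint 3 (X + Z = U) on D(X)={3,4,5,6,7,9} D(Z)={6,8,10} D(U)={6,7,9,10}: X {3,4,5,6,7,9}->{3,4}; Z {6,8,10}->{6}; U {6,7,9,10}->{9,10}
So after constraint 3: D(U) = {9,10}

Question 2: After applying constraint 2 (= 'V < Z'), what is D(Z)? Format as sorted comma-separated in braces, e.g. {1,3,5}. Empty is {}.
Answer: {6,8,10}

Derivation:
Constraint 1 (V != Z) on D(V)={5,6,7,8,10} D(Z)={3,4,5,6,8,10}: no change
Constraint 2 (V < Z) on D(V)={5,6,7,8,10} D(Z)={3,4,5,6,8,10}: V {5,6,7,8,10}->{5,6,7,8}; Z {3,4,5,6,8,10}->{6,8,10}
So after constraint 2: D(Z) = {6,8,10}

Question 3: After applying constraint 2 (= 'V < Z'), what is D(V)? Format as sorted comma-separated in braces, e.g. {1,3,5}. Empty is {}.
Constraint 1 (V != Z) on D(V)={5,6,7,8,10} D(Z)={3,4,5,6,8,10}: no change
Constraint 2 (V < Z) on D(V)={5,6,7,8,10} D(Z)={3,4,5,6,8,10}: V {5,6,7,8,10}->{5,6,7,8}; Z {3,4,5,6,8,10}->{6,8,10}
So after constraint 2: D(V) = {5,6,7,8}

Answer: {5,6,7,8}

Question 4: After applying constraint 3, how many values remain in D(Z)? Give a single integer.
Answer: 1

Derivation:
Constraint 1 (V != Z) on D(V)={5,6,7,8,10} D(Z)={3,4,5,6,8,10}: no change
Constraint 2 (V < Z) on D(V)={5,6,7,8,10} D(Z)={3,4,5,6,8,10}: V {5,6,7,8,10}->{5,6,7,8}; Z {3,4,5,6,8,10}->{6,8,10}
Constraint 3 (X + Z = U) on D(X)={3,4,5,6,7,9} D(Z)={6,8,10} D(U)={6,7,9,10}: X {3,4,5,6,7,9}->{3,4}; Z {6,8,10}->{6}; U {6,7,9,10}->{9,10}
So after constraint 3: D(Z)={6}, size = 1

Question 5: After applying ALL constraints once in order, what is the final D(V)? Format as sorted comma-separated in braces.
Answer: {5,6,7,8}

Derivation:
Constraint 1 (V != Z) on D(V)={5,6,7,8,10} D(Z)={3,4,5,6,8,10}: no change
Constraint 2 (V < Z) on D(V)={5,6,7,8,10} D(Z)={3,4,5,6,8,10}: V {5,6,7,8,10}->{5,6,7,8}; Z {3,4,5,6,8,10}->{6,8,10}
Constraint 3 (X + Z = U) on D(X)={3,4,5,6,7,9} D(Z)={6,8,10} D(U)={6,7,9,10}: X {3,4,5,6,7,9}->{3,4}; Z {6,8,10}->{6}; U {6,7,9,10}->{9,10}
So after all 3 constraints: D(V) = {5,6,7,8}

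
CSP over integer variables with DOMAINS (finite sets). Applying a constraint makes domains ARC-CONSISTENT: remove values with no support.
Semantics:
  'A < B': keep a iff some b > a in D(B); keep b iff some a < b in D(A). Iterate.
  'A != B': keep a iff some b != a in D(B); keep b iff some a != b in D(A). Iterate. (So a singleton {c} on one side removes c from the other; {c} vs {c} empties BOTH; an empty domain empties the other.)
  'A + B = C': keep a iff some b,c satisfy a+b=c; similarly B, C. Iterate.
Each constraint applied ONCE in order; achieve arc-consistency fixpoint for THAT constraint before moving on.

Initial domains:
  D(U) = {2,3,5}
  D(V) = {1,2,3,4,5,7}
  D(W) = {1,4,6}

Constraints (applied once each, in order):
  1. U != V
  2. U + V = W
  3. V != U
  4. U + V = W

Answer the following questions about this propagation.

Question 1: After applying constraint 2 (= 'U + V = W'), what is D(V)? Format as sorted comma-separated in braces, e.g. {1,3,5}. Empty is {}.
Constraint 1 (U != V) on D(U)={2,3,5} D(V)={1,2,3,4,5,7}: no change
Constraint 2 (U + V = W) on D(U)={2,3,5} D(V)={1,2,3,4,5,7} D(W)={1,4,6}: V {1,2,3,4,5,7}->{1,2,3,4}; W {1,4,6}->{4,6}
So after constraint 2: D(V) = {1,2,3,4}

Answer: {1,2,3,4}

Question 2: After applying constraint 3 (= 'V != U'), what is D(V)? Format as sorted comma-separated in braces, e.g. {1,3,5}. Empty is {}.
Constraint 1 (U != V) on D(U)={2,3,5} D(V)={1,2,3,4,5,7}: no change
Constraint 2 (U + V = W) on D(U)={2,3,5} D(V)={1,2,3,4,5,7} D(W)={1,4,6}: V {1,2,3,4,5,7}->{1,2,3,4}; W {1,4,6}->{4,6}
Constraint 3 (V != U) on D(V)={1,2,3,4} D(U)={2,3,5}: no change
So after constraint 3: D(V) = {1,2,3,4}

Answer: {1,2,3,4}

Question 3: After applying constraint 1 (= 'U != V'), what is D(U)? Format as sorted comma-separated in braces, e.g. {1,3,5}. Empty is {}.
Constraint 1 (U != V) on D(U)={2,3,5} D(V)={1,2,3,4,5,7}: no change
So after constraint 1: D(U) = {2,3,5}

Answer: {2,3,5}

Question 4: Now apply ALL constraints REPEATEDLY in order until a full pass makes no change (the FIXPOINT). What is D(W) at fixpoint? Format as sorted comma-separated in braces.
Answer: {4,6}

Derivation:
pass 0 (initial): D(W)={1,4,6}
pass 1: V {1,2,3,4,5,7}->{1,2,3,4}; W {1,4,6}->{4,6}
pass 2: no change
Fixpoint after 2 passes: D(W) = {4,6}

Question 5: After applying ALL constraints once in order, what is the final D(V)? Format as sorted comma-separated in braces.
Answer: {1,2,3,4}

Derivation:
Constraint 1 (U != V) on D(U)={2,3,5} D(V)={1,2,3,4,5,7}: no change
Constraint 2 (U + V = W) on D(U)={2,3,5} D(V)={1,2,3,4,5,7} D(W)={1,4,6}: V {1,2,3,4,5,7}->{1,2,3,4}; W {1,4,6}->{4,6}
Constraint 3 (V != U) on D(V)={1,2,3,4} D(U)={2,3,5}: no change
Constraint 4 (U + V = W) on D(U)={2,3,5} D(V)={1,2,3,4} D(W)={4,6}: no change
So after all 4 constraints: D(V) = {1,2,3,4}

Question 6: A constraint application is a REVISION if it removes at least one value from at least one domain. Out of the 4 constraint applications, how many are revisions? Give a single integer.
Constraint 1 (U != V) on D(U)={2,3,5} D(V)={1,2,3,4,5,7}: no change => not a revision
Constraint 2 (U + V = W) on D(U)={2,3,5} D(V)={1,2,3,4,5,7} D(W)={1,4,6}: V {1,2,3,4,5,7}->{1,2,3,4}; W {1,4,6}->{4,6} => REVISION
Constraint 3 (V != U) on D(V)={1,2,3,4} D(U)={2,3,5}: no change => not a revision
Constraint 4 (U + V = W) on D(U)={2,3,5} D(V)={1,2,3,4} D(W)={4,6}: no change => not a revision
Total revisions = 1

Answer: 1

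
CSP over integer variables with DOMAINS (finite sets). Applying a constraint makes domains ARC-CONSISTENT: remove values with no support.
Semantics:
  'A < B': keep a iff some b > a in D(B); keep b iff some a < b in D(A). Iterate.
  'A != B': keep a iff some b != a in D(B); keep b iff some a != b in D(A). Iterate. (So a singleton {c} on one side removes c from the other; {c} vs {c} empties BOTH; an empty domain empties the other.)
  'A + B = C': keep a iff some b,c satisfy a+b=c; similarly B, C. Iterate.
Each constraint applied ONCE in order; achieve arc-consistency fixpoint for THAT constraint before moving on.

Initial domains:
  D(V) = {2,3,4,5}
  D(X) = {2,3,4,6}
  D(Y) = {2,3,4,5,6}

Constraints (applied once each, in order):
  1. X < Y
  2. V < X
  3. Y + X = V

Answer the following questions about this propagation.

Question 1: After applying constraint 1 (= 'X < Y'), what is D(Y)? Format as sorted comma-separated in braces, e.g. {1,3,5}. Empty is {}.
Constraint 1 (X < Y) on D(X)={2,3,4,6} D(Y)={2,3,4,5,6}: X {2,3,4,6}->{2,3,4}; Y {2,3,4,5,6}->{3,4,5,6}
So after constraint 1: D(Y) = {3,4,5,6}

Answer: {3,4,5,6}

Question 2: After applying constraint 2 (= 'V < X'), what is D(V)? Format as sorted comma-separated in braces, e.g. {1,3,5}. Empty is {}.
Answer: {2,3}

Derivation:
Constraint 1 (X < Y) on D(X)={2,3,4,6} D(Y)={2,3,4,5,6}: X {2,3,4,6}->{2,3,4}; Y {2,3,4,5,6}->{3,4,5,6}
Constraint 2 (V < X) on D(V)={2,3,4,5} D(X)={2,3,4}: V {2,3,4,5}->{2,3}; X {2,3,4}->{3,4}
So after constraint 2: D(V) = {2,3}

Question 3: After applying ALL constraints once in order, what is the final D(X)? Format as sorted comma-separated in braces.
Answer: {}

Derivation:
Constraint 1 (X < Y) on D(X)={2,3,4,6} D(Y)={2,3,4,5,6}: X {2,3,4,6}->{2,3,4}; Y {2,3,4,5,6}->{3,4,5,6}
Constraint 2 (V < X) on D(V)={2,3,4,5} D(X)={2,3,4}: V {2,3,4,5}->{2,3}; X {2,3,4}->{3,4}
Constraint 3 (Y + X = V) on D(Y)={3,4,5,6} D(X)={3,4} D(V)={2,3}: Y {3,4,5,6}->{}; X {3,4}->{}; V {2,3}->{}
So after all 3 constraints: D(X) = {}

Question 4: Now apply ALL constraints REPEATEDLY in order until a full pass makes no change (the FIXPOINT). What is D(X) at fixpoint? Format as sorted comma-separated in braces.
pass 0 (initial): D(X)={2,3,4,6}
pass 1: V {2,3,4,5}->{}; X {2,3,4,6}->{}; Y {2,3,4,5,6}->{}
pass 2: no change
Fixpoint after 2 passes: D(X) = {}

Answer: {}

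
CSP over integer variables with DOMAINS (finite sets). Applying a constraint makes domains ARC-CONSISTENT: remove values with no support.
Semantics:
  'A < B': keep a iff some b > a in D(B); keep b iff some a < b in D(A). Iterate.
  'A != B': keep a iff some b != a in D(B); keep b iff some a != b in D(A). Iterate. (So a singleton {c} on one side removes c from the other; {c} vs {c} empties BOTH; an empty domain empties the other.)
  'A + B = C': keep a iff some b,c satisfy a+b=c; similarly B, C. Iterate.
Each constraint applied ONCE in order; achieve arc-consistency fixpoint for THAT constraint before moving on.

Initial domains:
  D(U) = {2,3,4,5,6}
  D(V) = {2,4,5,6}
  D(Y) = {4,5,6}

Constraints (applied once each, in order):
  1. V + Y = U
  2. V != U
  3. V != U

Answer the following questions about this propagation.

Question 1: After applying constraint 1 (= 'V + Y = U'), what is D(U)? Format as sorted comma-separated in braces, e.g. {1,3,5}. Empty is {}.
Constraint 1 (V + Y = U) on D(V)={2,4,5,6} D(Y)={4,5,6} D(U)={2,3,4,5,6}: V {2,4,5,6}->{2}; Y {4,5,6}->{4}; U {2,3,4,5,6}->{6}
So after constraint 1: D(U) = {6}

Answer: {6}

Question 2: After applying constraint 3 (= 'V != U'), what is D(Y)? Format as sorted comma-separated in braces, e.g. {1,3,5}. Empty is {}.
Constraint 1 (V + Y = U) on D(V)={2,4,5,6} D(Y)={4,5,6} D(U)={2,3,4,5,6}: V {2,4,5,6}->{2}; Y {4,5,6}->{4}; U {2,3,4,5,6}->{6}
Constraint 2 (V != U) on D(V)={2} D(U)={6}: no change
Constraint 3 (V != U) on D(V)={2} D(U)={6}: no change
So after constraint 3: D(Y) = {4}

Answer: {4}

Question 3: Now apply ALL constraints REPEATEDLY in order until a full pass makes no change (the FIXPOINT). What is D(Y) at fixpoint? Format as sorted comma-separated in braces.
pass 0 (initial): D(Y)={4,5,6}
pass 1: U {2,3,4,5,6}->{6}; V {2,4,5,6}->{2}; Y {4,5,6}->{4}
pass 2: no change
Fixpoint after 2 passes: D(Y) = {4}

Answer: {4}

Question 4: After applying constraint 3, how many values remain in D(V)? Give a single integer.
Answer: 1

Derivation:
Constraint 1 (V + Y = U) on D(V)={2,4,5,6} D(Y)={4,5,6} D(U)={2,3,4,5,6}: V {2,4,5,6}->{2}; Y {4,5,6}->{4}; U {2,3,4,5,6}->{6}
Constraint 2 (V != U) on D(V)={2} D(U)={6}: no change
Constraint 3 (V != U) on D(V)={2} D(U)={6}: no change
So after constraint 3: D(V)={2}, size = 1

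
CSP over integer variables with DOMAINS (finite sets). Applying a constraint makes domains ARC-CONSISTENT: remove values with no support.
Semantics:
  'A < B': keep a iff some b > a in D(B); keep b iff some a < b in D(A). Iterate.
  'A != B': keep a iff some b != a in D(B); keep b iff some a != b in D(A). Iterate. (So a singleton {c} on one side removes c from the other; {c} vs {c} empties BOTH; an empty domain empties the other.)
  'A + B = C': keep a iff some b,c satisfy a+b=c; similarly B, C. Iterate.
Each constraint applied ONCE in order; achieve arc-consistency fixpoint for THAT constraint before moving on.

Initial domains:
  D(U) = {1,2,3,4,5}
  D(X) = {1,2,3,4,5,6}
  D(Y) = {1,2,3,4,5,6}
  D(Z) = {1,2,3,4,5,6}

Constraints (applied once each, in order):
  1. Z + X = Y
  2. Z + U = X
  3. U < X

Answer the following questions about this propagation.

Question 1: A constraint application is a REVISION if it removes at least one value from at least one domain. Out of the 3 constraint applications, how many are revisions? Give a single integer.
Constraint 1 (Z + X = Y) on D(Z)={1,2,3,4,5,6} D(X)={1,2,3,4,5,6} D(Y)={1,2,3,4,5,6}: Z {1,2,3,4,5,6}->{1,2,3,4,5}; X {1,2,3,4,5,6}->{1,2,3,4,5}; Y {1,2,3,4,5,6}->{2,3,4,5,6} => REVISION
Constraint 2 (Z + U = X) on D(Z)={1,2,3,4,5} D(U)={1,2,3,4,5} D(X)={1,2,3,4,5}: Z {1,2,3,4,5}->{1,2,3,4}; U {1,2,3,4,5}->{1,2,3,4}; X {1,2,3,4,5}->{2,3,4,5} => REVISION
Constraint 3 (U < X) on D(U)={1,2,3,4} D(X)={2,3,4,5}: no change => not a revision
Total revisions = 2

Answer: 2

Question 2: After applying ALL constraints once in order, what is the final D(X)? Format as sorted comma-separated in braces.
Constraint 1 (Z + X = Y) on D(Z)={1,2,3,4,5,6} D(X)={1,2,3,4,5,6} D(Y)={1,2,3,4,5,6}: Z {1,2,3,4,5,6}->{1,2,3,4,5}; X {1,2,3,4,5,6}->{1,2,3,4,5}; Y {1,2,3,4,5,6}->{2,3,4,5,6}
Constraint 2 (Z + U = X) on D(Z)={1,2,3,4,5} D(U)={1,2,3,4,5} D(X)={1,2,3,4,5}: Z {1,2,3,4,5}->{1,2,3,4}; U {1,2,3,4,5}->{1,2,3,4}; X {1,2,3,4,5}->{2,3,4,5}
Constraint 3 (U < X) on D(U)={1,2,3,4} D(X)={2,3,4,5}: no change
So after all 3 constraints: D(X) = {2,3,4,5}

Answer: {2,3,4,5}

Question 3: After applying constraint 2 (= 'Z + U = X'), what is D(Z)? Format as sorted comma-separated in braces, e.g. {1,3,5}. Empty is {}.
Answer: {1,2,3,4}

Derivation:
Constraint 1 (Z + X = Y) on D(Z)={1,2,3,4,5,6} D(X)={1,2,3,4,5,6} D(Y)={1,2,3,4,5,6}: Z {1,2,3,4,5,6}->{1,2,3,4,5}; X {1,2,3,4,5,6}->{1,2,3,4,5}; Y {1,2,3,4,5,6}->{2,3,4,5,6}
Constraint 2 (Z + U = X) on D(Z)={1,2,3,4,5} D(U)={1,2,3,4,5} D(X)={1,2,3,4,5}: Z {1,2,3,4,5}->{1,2,3,4}; U {1,2,3,4,5}->{1,2,3,4}; X {1,2,3,4,5}->{2,3,4,5}
So after constraint 2: D(Z) = {1,2,3,4}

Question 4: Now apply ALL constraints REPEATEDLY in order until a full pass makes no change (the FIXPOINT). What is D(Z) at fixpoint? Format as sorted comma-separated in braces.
Answer: {1,2,3,4}

Derivation:
pass 0 (initial): D(Z)={1,2,3,4,5,6}
pass 1: U {1,2,3,4,5}->{1,2,3,4}; X {1,2,3,4,5,6}->{2,3,4,5}; Y {1,2,3,4,5,6}->{2,3,4,5,6}; Z {1,2,3,4,5,6}->{1,2,3,4}
pass 2: Y {2,3,4,5,6}->{3,4,5,6}
pass 3: no change
Fixpoint after 3 passes: D(Z) = {1,2,3,4}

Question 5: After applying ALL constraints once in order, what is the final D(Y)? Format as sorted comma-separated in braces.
Constraint 1 (Z + X = Y) on D(Z)={1,2,3,4,5,6} D(X)={1,2,3,4,5,6} D(Y)={1,2,3,4,5,6}: Z {1,2,3,4,5,6}->{1,2,3,4,5}; X {1,2,3,4,5,6}->{1,2,3,4,5}; Y {1,2,3,4,5,6}->{2,3,4,5,6}
Constraint 2 (Z + U = X) on D(Z)={1,2,3,4,5} D(U)={1,2,3,4,5} D(X)={1,2,3,4,5}: Z {1,2,3,4,5}->{1,2,3,4}; U {1,2,3,4,5}->{1,2,3,4}; X {1,2,3,4,5}->{2,3,4,5}
Constraint 3 (U < X) on D(U)={1,2,3,4} D(X)={2,3,4,5}: no change
So after all 3 constraints: D(Y) = {2,3,4,5,6}

Answer: {2,3,4,5,6}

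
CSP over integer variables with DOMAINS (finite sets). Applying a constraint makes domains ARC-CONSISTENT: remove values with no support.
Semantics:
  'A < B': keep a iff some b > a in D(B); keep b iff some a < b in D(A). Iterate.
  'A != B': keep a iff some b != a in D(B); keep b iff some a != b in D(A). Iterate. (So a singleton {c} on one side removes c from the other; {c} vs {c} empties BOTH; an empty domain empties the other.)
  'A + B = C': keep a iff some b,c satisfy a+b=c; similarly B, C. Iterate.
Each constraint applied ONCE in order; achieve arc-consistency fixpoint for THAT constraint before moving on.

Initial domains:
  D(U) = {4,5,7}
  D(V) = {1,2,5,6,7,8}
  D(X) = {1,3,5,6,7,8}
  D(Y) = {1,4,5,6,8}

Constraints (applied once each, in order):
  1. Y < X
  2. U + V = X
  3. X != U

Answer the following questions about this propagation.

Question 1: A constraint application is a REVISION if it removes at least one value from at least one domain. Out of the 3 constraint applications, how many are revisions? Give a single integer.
Constraint 1 (Y < X) on D(Y)={1,4,5,6,8} D(X)={1,3,5,6,7,8}: Y {1,4,5,6,8}->{1,4,5,6}; X {1,3,5,6,7,8}->{3,5,6,7,8} => REVISION
Constraint 2 (U + V = X) on D(U)={4,5,7} D(V)={1,2,5,6,7,8} D(X)={3,5,6,7,8}: V {1,2,5,6,7,8}->{1,2}; X {3,5,6,7,8}->{5,6,7,8} => REVISION
Constraint 3 (X != U) on D(X)={5,6,7,8} D(U)={4,5,7}: no change => not a revision
Total revisions = 2

Answer: 2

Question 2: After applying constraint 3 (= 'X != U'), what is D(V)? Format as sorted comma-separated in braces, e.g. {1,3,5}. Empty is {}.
Answer: {1,2}

Derivation:
Constraint 1 (Y < X) on D(Y)={1,4,5,6,8} D(X)={1,3,5,6,7,8}: Y {1,4,5,6,8}->{1,4,5,6}; X {1,3,5,6,7,8}->{3,5,6,7,8}
Constraint 2 (U + V = X) on D(U)={4,5,7} D(V)={1,2,5,6,7,8} D(X)={3,5,6,7,8}: V {1,2,5,6,7,8}->{1,2}; X {3,5,6,7,8}->{5,6,7,8}
Constraint 3 (X != U) on D(X)={5,6,7,8} D(U)={4,5,7}: no change
So after constraint 3: D(V) = {1,2}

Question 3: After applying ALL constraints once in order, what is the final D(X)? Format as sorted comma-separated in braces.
Answer: {5,6,7,8}

Derivation:
Constraint 1 (Y < X) on D(Y)={1,4,5,6,8} D(X)={1,3,5,6,7,8}: Y {1,4,5,6,8}->{1,4,5,6}; X {1,3,5,6,7,8}->{3,5,6,7,8}
Constraint 2 (U + V = X) on D(U)={4,5,7} D(V)={1,2,5,6,7,8} D(X)={3,5,6,7,8}: V {1,2,5,6,7,8}->{1,2}; X {3,5,6,7,8}->{5,6,7,8}
Constraint 3 (X != U) on D(X)={5,6,7,8} D(U)={4,5,7}: no change
So after all 3 constraints: D(X) = {5,6,7,8}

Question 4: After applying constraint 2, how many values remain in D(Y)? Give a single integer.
Constraint 1 (Y < X) on D(Y)={1,4,5,6,8} D(X)={1,3,5,6,7,8}: Y {1,4,5,6,8}->{1,4,5,6}; X {1,3,5,6,7,8}->{3,5,6,7,8}
Constraint 2 (U + V = X) on D(U)={4,5,7} D(V)={1,2,5,6,7,8} D(X)={3,5,6,7,8}: V {1,2,5,6,7,8}->{1,2}; X {3,5,6,7,8}->{5,6,7,8}
So after constraint 2: D(Y)={1,4,5,6}, size = 4

Answer: 4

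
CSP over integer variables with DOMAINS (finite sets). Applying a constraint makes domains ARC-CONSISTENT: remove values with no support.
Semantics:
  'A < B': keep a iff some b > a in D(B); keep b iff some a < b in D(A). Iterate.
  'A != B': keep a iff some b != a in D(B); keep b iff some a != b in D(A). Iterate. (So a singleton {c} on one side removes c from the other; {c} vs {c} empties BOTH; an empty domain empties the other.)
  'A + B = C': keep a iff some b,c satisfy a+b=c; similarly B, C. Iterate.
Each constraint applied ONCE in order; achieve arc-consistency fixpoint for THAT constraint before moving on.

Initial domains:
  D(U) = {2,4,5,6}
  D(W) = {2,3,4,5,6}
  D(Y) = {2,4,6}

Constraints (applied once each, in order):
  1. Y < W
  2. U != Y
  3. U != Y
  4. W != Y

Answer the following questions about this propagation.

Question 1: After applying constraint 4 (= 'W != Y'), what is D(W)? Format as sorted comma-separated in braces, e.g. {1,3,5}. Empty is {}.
Answer: {3,4,5,6}

Derivation:
Constraint 1 (Y < W) on D(Y)={2,4,6} D(W)={2,3,4,5,6}: Y {2,4,6}->{2,4}; W {2,3,4,5,6}->{3,4,5,6}
Constraint 2 (U != Y) on D(U)={2,4,5,6} D(Y)={2,4}: no change
Constraint 3 (U != Y) on D(U)={2,4,5,6} D(Y)={2,4}: no change
Constraint 4 (W != Y) on D(W)={3,4,5,6} D(Y)={2,4}: no change
So after constraint 4: D(W) = {3,4,5,6}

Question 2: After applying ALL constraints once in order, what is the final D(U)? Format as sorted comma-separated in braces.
Answer: {2,4,5,6}

Derivation:
Constraint 1 (Y < W) on D(Y)={2,4,6} D(W)={2,3,4,5,6}: Y {2,4,6}->{2,4}; W {2,3,4,5,6}->{3,4,5,6}
Constraint 2 (U != Y) on D(U)={2,4,5,6} D(Y)={2,4}: no change
Constraint 3 (U != Y) on D(U)={2,4,5,6} D(Y)={2,4}: no change
Constraint 4 (W != Y) on D(W)={3,4,5,6} D(Y)={2,4}: no change
So after all 4 constraints: D(U) = {2,4,5,6}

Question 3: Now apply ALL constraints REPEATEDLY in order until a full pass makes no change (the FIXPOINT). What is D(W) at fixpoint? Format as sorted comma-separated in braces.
Answer: {3,4,5,6}

Derivation:
pass 0 (initial): D(W)={2,3,4,5,6}
pass 1: W {2,3,4,5,6}->{3,4,5,6}; Y {2,4,6}->{2,4}
pass 2: no change
Fixpoint after 2 passes: D(W) = {3,4,5,6}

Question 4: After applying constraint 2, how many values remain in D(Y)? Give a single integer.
Constraint 1 (Y < W) on D(Y)={2,4,6} D(W)={2,3,4,5,6}: Y {2,4,6}->{2,4}; W {2,3,4,5,6}->{3,4,5,6}
Constraint 2 (U != Y) on D(U)={2,4,5,6} D(Y)={2,4}: no change
So after constraint 2: D(Y)={2,4}, size = 2

Answer: 2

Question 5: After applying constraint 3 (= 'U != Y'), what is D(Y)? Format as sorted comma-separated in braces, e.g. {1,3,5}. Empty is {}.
Answer: {2,4}

Derivation:
Constraint 1 (Y < W) on D(Y)={2,4,6} D(W)={2,3,4,5,6}: Y {2,4,6}->{2,4}; W {2,3,4,5,6}->{3,4,5,6}
Constraint 2 (U != Y) on D(U)={2,4,5,6} D(Y)={2,4}: no change
Constraint 3 (U != Y) on D(U)={2,4,5,6} D(Y)={2,4}: no change
So after constraint 3: D(Y) = {2,4}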